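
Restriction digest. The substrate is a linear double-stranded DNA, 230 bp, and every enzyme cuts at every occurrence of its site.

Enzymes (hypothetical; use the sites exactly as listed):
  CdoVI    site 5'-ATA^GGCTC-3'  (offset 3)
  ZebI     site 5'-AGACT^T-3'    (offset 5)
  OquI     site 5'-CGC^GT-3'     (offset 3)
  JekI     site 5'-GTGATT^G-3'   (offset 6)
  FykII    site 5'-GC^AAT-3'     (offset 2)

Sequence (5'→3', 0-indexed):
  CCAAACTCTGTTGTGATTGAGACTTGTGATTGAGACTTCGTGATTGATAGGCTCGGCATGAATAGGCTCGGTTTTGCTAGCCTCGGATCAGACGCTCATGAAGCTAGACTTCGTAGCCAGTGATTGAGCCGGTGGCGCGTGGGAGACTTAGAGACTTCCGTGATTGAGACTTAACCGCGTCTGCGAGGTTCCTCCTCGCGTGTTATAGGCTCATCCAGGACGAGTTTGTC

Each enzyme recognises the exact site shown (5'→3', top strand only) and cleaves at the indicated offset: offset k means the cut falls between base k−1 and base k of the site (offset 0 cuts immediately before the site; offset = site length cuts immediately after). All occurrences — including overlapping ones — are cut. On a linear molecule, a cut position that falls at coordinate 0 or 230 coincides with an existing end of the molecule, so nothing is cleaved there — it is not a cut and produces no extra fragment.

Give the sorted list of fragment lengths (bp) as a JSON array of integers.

Scan for sites:
  CdoVI ATAGGCTC/3: at [46, 61, 204] ⇒ [49, 64, 207]
  ZebI AGACTT/5: at [19, 32, 105, 143, 151, 166] ⇒ [24, 37, 110, 148, 156, 171]
  OquI CGCGT/3: at [135, 175, 196] ⇒ [138, 178, 199]
  JekI GTGATTG/6: at [12, 25, 39, 119, 159] ⇒ [18, 31, 45, 125, 165]
  FykII (GCAAT, off=2): no sites

Pooled cuts: [18, 24, 31, 37, 45, 49, 64, 110, 125, 138, 148, 156, 165, 171, 178, 199, 207]

Fragments:
  [0,18): 18 bp
  [18,24): 6 bp
  [24,31): 7 bp
  [31,37): 6 bp
  [37,45): 8 bp
  [45,49): 4 bp
  [49,64): 15 bp
  [64,110): 46 bp
  [110,125): 15 bp
  [125,138): 13 bp
  [138,148): 10 bp
  [148,156): 8 bp
  [156,165): 9 bp
  [165,171): 6 bp
  [171,178): 7 bp
  [178,199): 21 bp
  [199,207): 8 bp
  [207,230): 23 bp

[4,6,6,6,7,7,8,8,8,9,10,13,15,15,18,21,23,46]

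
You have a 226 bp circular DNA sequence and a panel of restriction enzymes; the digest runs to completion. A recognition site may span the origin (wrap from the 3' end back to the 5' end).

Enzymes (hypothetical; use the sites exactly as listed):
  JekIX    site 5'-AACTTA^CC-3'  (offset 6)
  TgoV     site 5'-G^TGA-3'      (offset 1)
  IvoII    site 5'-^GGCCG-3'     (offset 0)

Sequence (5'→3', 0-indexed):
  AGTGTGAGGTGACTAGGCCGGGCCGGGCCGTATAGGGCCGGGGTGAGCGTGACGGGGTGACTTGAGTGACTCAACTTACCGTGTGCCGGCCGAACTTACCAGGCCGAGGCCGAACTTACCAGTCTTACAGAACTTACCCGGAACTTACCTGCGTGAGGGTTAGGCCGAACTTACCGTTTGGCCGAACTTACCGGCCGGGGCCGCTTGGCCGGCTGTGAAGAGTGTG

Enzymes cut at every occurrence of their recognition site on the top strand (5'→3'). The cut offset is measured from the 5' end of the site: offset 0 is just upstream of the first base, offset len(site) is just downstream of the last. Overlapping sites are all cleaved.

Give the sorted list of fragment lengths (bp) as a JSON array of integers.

Site scan:
  JekIX AACTTACC/6: at [72, 92, 112, 130, 141, 167, 184] ⇒ [78, 98, 118, 136, 147, 173, 190]
  TgoV GTGA/1: at [3, 8, 42, 48, 56, 65, 152, 214, 223] ⇒ [4, 9, 43, 49, 57, 66, 153, 215, 224]
  IvoII GGCCG/0: at [15, 20, 25, 35, 87, 101, 107, 162, 179, 192, 198, 206] ⇒ [15, 20, 25, 35, 87, 101, 107, 162, 179, 192, 198, 206]

Pooled cuts: [4, 9, 15, 20, 25, 35, 43, 49, 57, 66, 78, 87, 98, 101, 107, 118, 136, 147, 153, 162, 173, 179, 190, 192, 198, 206, 215, 224]

Fragments:
  4→9: 5 bp
  9→15: 6 bp
  15→20: 5 bp
  20→25: 5 bp
  25→35: 10 bp
  35→43: 8 bp
  43→49: 6 bp
  49→57: 8 bp
  57→66: 9 bp
  66→78: 12 bp
  78→87: 9 bp
  87→98: 11 bp
  98→101: 3 bp
  101→107: 6 bp
  107→118: 11 bp
  118→136: 18 bp
  136→147: 11 bp
  147→153: 6 bp
  153→162: 9 bp
  162→173: 11 bp
  173→179: 6 bp
  179→190: 11 bp
  190→192: 2 bp
  192→198: 6 bp
  198→206: 8 bp
  206→215: 9 bp
  215→224: 9 bp
  224→4 (wrap): 226-224+4 = 6 bp

[2,3,5,5,5,6,6,6,6,6,6,6,8,8,8,9,9,9,9,9,10,11,11,11,11,11,12,18]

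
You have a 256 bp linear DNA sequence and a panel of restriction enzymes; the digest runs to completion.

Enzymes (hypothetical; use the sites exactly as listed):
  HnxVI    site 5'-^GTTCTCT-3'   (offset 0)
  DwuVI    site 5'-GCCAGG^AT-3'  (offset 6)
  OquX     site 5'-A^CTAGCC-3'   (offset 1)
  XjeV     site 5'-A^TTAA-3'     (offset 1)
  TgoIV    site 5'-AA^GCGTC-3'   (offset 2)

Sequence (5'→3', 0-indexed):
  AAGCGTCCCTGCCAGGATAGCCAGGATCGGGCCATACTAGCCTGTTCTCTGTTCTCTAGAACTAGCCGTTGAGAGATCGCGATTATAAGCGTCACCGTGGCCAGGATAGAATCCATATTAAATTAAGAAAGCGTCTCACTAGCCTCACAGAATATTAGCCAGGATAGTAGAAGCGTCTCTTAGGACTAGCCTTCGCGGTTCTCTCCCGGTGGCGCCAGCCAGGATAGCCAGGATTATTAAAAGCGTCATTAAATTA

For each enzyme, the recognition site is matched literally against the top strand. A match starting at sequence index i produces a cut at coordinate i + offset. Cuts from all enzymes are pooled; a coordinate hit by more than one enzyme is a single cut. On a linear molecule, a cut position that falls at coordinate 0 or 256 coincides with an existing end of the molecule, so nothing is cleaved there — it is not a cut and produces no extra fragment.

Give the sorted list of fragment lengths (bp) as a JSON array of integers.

[2,4,5,6,6,7,7,8,8,8,9,9,9,11,11,12,12,13,14,17,25,26,27]

Per-enzyme occurrences:
  HnxVI (GTTCTCT, off=0): starts [43, 50, 197] → cuts [43, 50, 197]
  DwuVI (GCCAGGAT, off=6): starts [10, 19, 99, 157, 217, 226] → cuts [16, 25, 105, 163, 223, 232]
  OquX (ACTAGCC, off=1): starts [35, 60, 137, 184] → cuts [36, 61, 138, 185]
  XjeV (ATTAA, off=1): starts [116, 121, 235, 247] → cuts [117, 122, 236, 248]
  TgoIV (AAGCGTC, off=2): starts [0, 86, 128, 170, 240] → cuts [2, 88, 130, 172, 242]

All cut coordinates (distinct, sorted): [2, 16, 25, 36, 43, 50, 61, 88, 105, 117, 122, 130, 138, 163, 172, 185, 197, 223, 232, 236, 242, 248]

Fragments:
  [0,2): 2 bp
  [2,16): 14 bp
  [16,25): 9 bp
  [25,36): 11 bp
  [36,43): 7 bp
  [43,50): 7 bp
  [50,61): 11 bp
  [61,88): 27 bp
  [88,105): 17 bp
  [105,117): 12 bp
  [117,122): 5 bp
  [122,130): 8 bp
  [130,138): 8 bp
  [138,163): 25 bp
  [163,172): 9 bp
  [172,185): 13 bp
  [185,197): 12 bp
  [197,223): 26 bp
  [223,232): 9 bp
  [232,236): 4 bp
  [236,242): 6 bp
  [242,248): 6 bp
  [248,256): 8 bp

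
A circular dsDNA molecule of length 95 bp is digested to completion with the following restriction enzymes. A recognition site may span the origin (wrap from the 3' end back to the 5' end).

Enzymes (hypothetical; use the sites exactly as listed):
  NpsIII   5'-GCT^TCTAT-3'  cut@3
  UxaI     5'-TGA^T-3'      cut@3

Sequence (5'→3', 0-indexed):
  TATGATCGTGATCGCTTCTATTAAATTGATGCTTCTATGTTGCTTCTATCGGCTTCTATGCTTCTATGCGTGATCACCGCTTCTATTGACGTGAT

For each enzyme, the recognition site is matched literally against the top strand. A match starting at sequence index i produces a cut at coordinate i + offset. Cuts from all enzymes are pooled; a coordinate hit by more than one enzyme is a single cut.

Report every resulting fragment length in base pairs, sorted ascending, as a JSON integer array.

[4,5,6,6,8,8,10,11,11,13,13]

Scan for sites:
  NpsIII (GCTTCTAT, off=3): starts [13, 30, 41, 51, 59, 78] → cuts [16, 33, 44, 54, 62, 81]
  UxaI (TGAT, off=3): starts [2, 8, 26, 70, 91] → cuts [5, 11, 29, 73, 94]

Pooled cuts: [5, 11, 16, 29, 33, 44, 54, 62, 73, 81, 94]

Fragments:
  5→11: 6 bp
  11→16: 5 bp
  16→29: 13 bp
  29→33: 4 bp
  33→44: 11 bp
  44→54: 10 bp
  54→62: 8 bp
  62→73: 11 bp
  73→81: 8 bp
  81→94: 13 bp
  94→5 (wrap): 95-94+5 = 6 bp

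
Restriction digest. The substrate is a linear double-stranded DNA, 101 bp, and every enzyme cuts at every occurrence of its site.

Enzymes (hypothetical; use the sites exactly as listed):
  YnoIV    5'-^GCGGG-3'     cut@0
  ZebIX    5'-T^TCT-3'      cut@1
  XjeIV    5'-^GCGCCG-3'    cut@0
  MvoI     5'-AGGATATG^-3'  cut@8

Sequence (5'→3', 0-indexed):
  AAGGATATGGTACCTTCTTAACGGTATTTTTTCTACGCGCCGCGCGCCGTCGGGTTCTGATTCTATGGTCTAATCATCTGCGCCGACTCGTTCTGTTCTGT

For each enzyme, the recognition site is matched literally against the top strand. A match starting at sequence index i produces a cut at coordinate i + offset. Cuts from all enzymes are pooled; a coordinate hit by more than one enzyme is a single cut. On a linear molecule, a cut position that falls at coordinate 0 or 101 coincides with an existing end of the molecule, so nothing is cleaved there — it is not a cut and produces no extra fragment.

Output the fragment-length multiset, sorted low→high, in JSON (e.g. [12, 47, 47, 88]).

[5,5,5,6,6,7,9,12,12,16,18]

Scan for sites:
  YnoIV (GCGGG, off=0): no sites
  ZebIX TTCT/1: at [14, 30, 54, 60, 90, 95] ⇒ [15, 31, 55, 61, 91, 96]
  XjeIV GCGCCG/0: at [36, 43, 79] ⇒ [36, 43, 79]
  MvoI AGGATATG/8: at [1] ⇒ [9]

All cut coordinates (distinct, sorted): [9, 15, 31, 36, 43, 55, 61, 79, 91, 96]

Fragment lengths:
  [0,9): 9 bp
  [9,15): 6 bp
  [15,31): 16 bp
  [31,36): 5 bp
  [36,43): 7 bp
  [43,55): 12 bp
  [55,61): 6 bp
  [61,79): 18 bp
  [79,91): 12 bp
  [91,96): 5 bp
  [96,101): 5 bp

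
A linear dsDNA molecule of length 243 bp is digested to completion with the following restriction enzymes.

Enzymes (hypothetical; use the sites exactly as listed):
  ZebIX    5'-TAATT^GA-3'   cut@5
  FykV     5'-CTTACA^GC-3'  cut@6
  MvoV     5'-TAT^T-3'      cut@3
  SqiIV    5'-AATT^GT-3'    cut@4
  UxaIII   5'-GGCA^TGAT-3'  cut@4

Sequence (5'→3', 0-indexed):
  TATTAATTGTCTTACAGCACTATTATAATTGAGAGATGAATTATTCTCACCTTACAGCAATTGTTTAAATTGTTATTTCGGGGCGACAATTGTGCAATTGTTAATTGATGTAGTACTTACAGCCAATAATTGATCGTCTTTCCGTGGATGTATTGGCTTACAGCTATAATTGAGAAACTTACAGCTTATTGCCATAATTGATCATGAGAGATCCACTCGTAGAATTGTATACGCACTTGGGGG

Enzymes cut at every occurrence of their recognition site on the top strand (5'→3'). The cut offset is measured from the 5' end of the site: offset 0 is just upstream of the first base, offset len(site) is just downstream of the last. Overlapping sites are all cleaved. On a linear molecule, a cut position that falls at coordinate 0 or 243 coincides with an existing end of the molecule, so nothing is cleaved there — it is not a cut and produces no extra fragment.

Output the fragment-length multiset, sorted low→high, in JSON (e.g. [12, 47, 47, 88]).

Site scan:
  ZebIX TAATTGA/5: at [25, 101, 126, 166, 194] ⇒ [30, 106, 131, 171, 199]
  FykV CTTACAGC/6: at [10, 50, 115, 156, 177] ⇒ [16, 56, 121, 162, 183]
  MvoV TATT/3: at [0, 20, 41, 73, 150, 186] ⇒ [3, 23, 44, 76, 153, 189]
  SqiIV AATTGT/4: at [4, 58, 67, 87, 95, 222] ⇒ [8, 62, 71, 91, 99, 226]
  UxaIII (GGCATGAT, off=4): no sites

Pooled cuts: [3, 8, 16, 23, 30, 44, 56, 62, 71, 76, 91, 99, 106, 121, 131, 153, 162, 171, 183, 189, 199, 226]

Fragments:
  [0,3): 3 bp
  [3,8): 5 bp
  [8,16): 8 bp
  [16,23): 7 bp
  [23,30): 7 bp
  [30,44): 14 bp
  [44,56): 12 bp
  [56,62): 6 bp
  [62,71): 9 bp
  [71,76): 5 bp
  [76,91): 15 bp
  [91,99): 8 bp
  [99,106): 7 bp
  [106,121): 15 bp
  [121,131): 10 bp
  [131,153): 22 bp
  [153,162): 9 bp
  [162,171): 9 bp
  [171,183): 12 bp
  [183,189): 6 bp
  [189,199): 10 bp
  [199,226): 27 bp
  [226,243): 17 bp

[3,5,5,6,6,7,7,7,8,8,9,9,9,10,10,12,12,14,15,15,17,22,27]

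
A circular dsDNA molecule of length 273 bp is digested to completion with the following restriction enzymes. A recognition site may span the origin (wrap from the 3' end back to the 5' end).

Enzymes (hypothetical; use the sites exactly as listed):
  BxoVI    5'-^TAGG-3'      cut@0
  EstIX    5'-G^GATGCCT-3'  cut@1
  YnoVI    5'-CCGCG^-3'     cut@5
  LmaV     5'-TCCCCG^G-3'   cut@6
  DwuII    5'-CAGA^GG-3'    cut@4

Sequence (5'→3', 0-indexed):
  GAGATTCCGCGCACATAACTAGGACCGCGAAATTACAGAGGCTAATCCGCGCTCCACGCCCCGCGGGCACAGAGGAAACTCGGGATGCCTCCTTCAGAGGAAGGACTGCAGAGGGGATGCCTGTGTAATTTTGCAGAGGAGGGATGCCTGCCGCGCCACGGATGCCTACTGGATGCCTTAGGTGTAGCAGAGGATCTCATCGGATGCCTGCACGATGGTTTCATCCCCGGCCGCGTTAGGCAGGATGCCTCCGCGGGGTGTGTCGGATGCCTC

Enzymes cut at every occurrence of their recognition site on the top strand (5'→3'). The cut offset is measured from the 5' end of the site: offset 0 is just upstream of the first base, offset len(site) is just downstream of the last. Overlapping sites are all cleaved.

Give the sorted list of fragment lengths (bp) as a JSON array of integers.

Site scan:
  BxoVI TAGG/0: at [19, 178, 236] ⇒ [19, 178, 236]
  EstIX GGATGCCT/1: at [82, 114, 141, 159, 170, 201, 242, 264] ⇒ [83, 115, 142, 160, 171, 202, 243, 265]
  YnoVI CCGCG/5: at [6, 24, 46, 60, 150, 230, 250] ⇒ [11, 29, 51, 65, 155, 235, 255]
  LmaV TCCCCGG/6: at [223] ⇒ [229]
  DwuII CAGAGG/4: at [35, 69, 94, 108, 133, 187] ⇒ [39, 73, 98, 112, 137, 191]

All cut coordinates (distinct, sorted): [11, 19, 29, 39, 51, 65, 73, 83, 98, 112, 115, 137, 142, 155, 160, 171, 178, 191, 202, 229, 235, 236, 243, 255, 265]

Fragments:
  11→19: 8 bp
  19→29: 10 bp
  29→39: 10 bp
  39→51: 12 bp
  51→65: 14 bp
  65→73: 8 bp
  73→83: 10 bp
  83→98: 15 bp
  98→112: 14 bp
  112→115: 3 bp
  115→137: 22 bp
  137→142: 5 bp
  142→155: 13 bp
  155→160: 5 bp
  160→171: 11 bp
  171→178: 7 bp
  178→191: 13 bp
  191→202: 11 bp
  202→229: 27 bp
  229→235: 6 bp
  235→236: 1 bp
  236→243: 7 bp
  243→255: 12 bp
  255→265: 10 bp
  265→11 (wrap): 273-265+11 = 19 bp

[1,3,5,5,6,7,7,8,8,10,10,10,10,11,11,12,12,13,13,14,14,15,19,22,27]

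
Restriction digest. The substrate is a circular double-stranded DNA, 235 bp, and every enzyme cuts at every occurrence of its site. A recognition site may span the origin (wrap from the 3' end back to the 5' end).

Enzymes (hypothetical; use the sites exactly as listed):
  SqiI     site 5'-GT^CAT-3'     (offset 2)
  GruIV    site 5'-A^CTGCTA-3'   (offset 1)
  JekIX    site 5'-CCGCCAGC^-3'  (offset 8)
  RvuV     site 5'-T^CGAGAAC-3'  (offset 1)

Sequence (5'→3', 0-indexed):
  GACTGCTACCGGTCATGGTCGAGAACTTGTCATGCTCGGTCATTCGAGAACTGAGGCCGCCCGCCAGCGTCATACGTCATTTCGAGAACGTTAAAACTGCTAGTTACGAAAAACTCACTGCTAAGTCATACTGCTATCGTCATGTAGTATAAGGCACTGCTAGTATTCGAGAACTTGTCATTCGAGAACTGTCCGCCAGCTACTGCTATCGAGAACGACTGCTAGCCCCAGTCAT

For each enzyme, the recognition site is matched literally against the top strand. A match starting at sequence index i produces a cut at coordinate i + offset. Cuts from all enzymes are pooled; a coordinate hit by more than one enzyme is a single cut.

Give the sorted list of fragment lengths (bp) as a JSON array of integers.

Per-enzyme occurrences:
  SqiI GTCAT/2: at [11, 28, 38, 68, 75, 124, 138, 176, 230] ⇒ [13, 30, 40, 70, 77, 126, 140, 178, 232]
  GruIV ACTGCTA/1: at [1, 95, 116, 129, 155, 201, 217] ⇒ [2, 96, 117, 130, 156, 202, 218]
  JekIX CCGCCAGC/8: at [60, 192] ⇒ [68, 200]
  RvuV TCGAGAAC/1: at [18, 43, 81, 166, 181, 208] ⇒ [19, 44, 82, 167, 182, 209]

All cut coordinates (distinct, sorted): [2, 13, 19, 30, 40, 44, 68, 70, 77, 82, 96, 117, 126, 130, 140, 156, 167, 178, 182, 200, 202, 209, 218, 232]

Fragment lengths:
  2→13: 11 bp
  13→19: 6 bp
  19→30: 11 bp
  30→40: 10 bp
  40→44: 4 bp
  44→68: 24 bp
  68→70: 2 bp
  70→77: 7 bp
  77→82: 5 bp
  82→96: 14 bp
  96→117: 21 bp
  117→126: 9 bp
  126→130: 4 bp
  130→140: 10 bp
  140→156: 16 bp
  156→167: 11 bp
  167→178: 11 bp
  178→182: 4 bp
  182→200: 18 bp
  200→202: 2 bp
  202→209: 7 bp
  209→218: 9 bp
  218→232: 14 bp
  232→2 (wrap): 235-232+2 = 5 bp

[2,2,4,4,4,5,5,6,7,7,9,9,10,10,11,11,11,11,14,14,16,18,21,24]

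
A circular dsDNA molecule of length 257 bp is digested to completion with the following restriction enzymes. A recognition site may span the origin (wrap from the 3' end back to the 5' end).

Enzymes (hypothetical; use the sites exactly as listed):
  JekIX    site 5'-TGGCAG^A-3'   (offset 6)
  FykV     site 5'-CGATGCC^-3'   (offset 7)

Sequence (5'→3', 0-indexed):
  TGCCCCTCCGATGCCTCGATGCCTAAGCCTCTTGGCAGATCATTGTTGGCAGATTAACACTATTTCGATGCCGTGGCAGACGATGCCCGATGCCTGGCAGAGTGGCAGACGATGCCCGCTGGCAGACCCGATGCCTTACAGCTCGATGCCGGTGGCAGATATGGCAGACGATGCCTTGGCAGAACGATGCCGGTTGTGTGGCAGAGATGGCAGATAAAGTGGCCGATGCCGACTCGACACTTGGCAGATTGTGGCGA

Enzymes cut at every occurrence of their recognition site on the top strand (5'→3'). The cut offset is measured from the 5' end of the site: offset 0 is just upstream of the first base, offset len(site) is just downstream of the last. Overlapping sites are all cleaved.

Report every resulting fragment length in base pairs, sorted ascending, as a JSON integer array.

Site scan:
  JekIX TGGCAGA/6: at [32, 46, 73, 94, 102, 119, 152, 161, 176, 198, 207, 241] ⇒ [38, 52, 79, 100, 108, 125, 158, 167, 182, 204, 213, 247]
  FykV CGATGCC/7: at [8, 16, 65, 80, 87, 109, 128, 143, 168, 184, 223, 254] ⇒ [4, 15, 23, 72, 87, 94, 116, 135, 150, 175, 191, 230]

All cut coordinates (distinct, sorted): [4, 15, 23, 38, 52, 72, 79, 87, 94, 100, 108, 116, 125, 135, 150, 158, 167, 175, 182, 191, 204, 213, 230, 247]

Fragments:
  4→15: 11 bp
  15→23: 8 bp
  23→38: 15 bp
  38→52: 14 bp
  52→72: 20 bp
  72→79: 7 bp
  79→87: 8 bp
  87→94: 7 bp
  94→100: 6 bp
  100→108: 8 bp
  108→116: 8 bp
  116→125: 9 bp
  125→135: 10 bp
  135→150: 15 bp
  150→158: 8 bp
  158→167: 9 bp
  167→175: 8 bp
  175→182: 7 bp
  182→191: 9 bp
  191→204: 13 bp
  204→213: 9 bp
  213→230: 17 bp
  230→247: 17 bp
  247→4 (wrap): 257-247+4 = 14 bp

[6,7,7,7,8,8,8,8,8,8,9,9,9,9,10,11,13,14,14,15,15,17,17,20]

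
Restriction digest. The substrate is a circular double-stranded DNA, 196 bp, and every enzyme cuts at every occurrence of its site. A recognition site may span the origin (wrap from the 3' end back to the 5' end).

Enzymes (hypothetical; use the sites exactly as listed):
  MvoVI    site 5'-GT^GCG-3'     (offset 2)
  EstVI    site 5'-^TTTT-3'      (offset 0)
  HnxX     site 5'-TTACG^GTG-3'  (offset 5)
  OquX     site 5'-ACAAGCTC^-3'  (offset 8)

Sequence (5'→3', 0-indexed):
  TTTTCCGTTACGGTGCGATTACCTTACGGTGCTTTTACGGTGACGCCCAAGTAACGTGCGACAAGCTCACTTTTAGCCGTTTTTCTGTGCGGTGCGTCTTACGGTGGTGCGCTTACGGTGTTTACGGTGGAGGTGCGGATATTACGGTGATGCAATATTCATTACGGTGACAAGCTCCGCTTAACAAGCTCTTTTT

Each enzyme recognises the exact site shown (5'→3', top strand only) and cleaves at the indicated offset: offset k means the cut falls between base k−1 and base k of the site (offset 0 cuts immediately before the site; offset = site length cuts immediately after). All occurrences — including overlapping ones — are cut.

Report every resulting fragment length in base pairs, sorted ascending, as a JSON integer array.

Site scan:
  MvoVI (GTGCG, off=2): starts [12, 55, 86, 91, 106, 132] → cuts [14, 57, 88, 93, 108, 134]
  EstVI (TTTT, off=0): starts [0, 32, 70, 79, 80, 191, 192, 193, 194, 195] → cuts [0, 32, 70, 79, 80, 191, 192, 193, 194, 195]
  HnxX (TTACGGTG, off=5): starts [7, 23, 34, 98, 112, 121, 141, 161] → cuts [12, 28, 39, 103, 117, 126, 146, 166]
  OquX (ACAAGCTC, off=8): starts [60, 169, 183] → cuts [68, 177, 191]

All cut coordinates (distinct, sorted): [0, 12, 14, 28, 32, 39, 57, 68, 70, 79, 80, 88, 93, 103, 108, 117, 126, 134, 146, 166, 177, 191, 192, 193, 194, 195]

Fragments:
  0→12: 12 bp
  12→14: 2 bp
  14→28: 14 bp
  28→32: 4 bp
  32→39: 7 bp
  39→57: 18 bp
  57→68: 11 bp
  68→70: 2 bp
  70→79: 9 bp
  79→80: 1 bp
  80→88: 8 bp
  88→93: 5 bp
  93→103: 10 bp
  103→108: 5 bp
  108→117: 9 bp
  117→126: 9 bp
  126→134: 8 bp
  134→146: 12 bp
  146→166: 20 bp
  166→177: 11 bp
  177→191: 14 bp
  191→192: 1 bp
  192→193: 1 bp
  193→194: 1 bp
  194→195: 1 bp
  195→0 (wrap): 196-195+0 = 1 bp

[1,1,1,1,1,1,2,2,4,5,5,7,8,8,9,9,9,10,11,11,12,12,14,14,18,20]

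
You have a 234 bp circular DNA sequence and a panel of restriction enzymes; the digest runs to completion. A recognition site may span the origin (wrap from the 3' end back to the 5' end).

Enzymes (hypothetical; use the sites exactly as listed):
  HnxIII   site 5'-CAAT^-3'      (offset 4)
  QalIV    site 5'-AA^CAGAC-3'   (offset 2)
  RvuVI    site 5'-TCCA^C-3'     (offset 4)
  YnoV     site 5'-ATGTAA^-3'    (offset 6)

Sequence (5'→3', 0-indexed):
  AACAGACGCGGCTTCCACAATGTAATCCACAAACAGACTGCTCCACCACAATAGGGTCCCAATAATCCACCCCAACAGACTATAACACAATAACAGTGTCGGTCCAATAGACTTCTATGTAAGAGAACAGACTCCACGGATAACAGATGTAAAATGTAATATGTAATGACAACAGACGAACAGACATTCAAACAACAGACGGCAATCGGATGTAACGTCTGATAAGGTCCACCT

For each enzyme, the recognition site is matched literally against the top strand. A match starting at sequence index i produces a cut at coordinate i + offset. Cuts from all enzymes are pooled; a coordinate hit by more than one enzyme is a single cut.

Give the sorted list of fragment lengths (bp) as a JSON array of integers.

[4,4,4,4,5,5,6,6,6,7,7,7,8,9,9,11,11,12,14,15,15,16,16,16,17]

Site scan:
  HnxIII CAAT/4: at [17, 48, 59, 87, 104, 202] ⇒ [21, 52, 63, 91, 108, 206]
  QalIV AACAGAC/2: at [0, 31, 73, 125, 170, 178, 193] ⇒ [2, 33, 75, 127, 172, 180, 195]
  RvuVI TCCAC/4: at [13, 25, 41, 65, 132, 227] ⇒ [17, 29, 45, 69, 136, 231]
  YnoV ATGTAA/6: at [19, 116, 146, 153, 160, 209] ⇒ [25, 122, 152, 159, 166, 215]

Pooled cuts: [2, 17, 21, 25, 29, 33, 45, 52, 63, 69, 75, 91, 108, 122, 127, 136, 152, 159, 166, 172, 180, 195, 206, 215, 231]

Fragments:
  2→17: 15 bp
  17→21: 4 bp
  21→25: 4 bp
  25→29: 4 bp
  29→33: 4 bp
  33→45: 12 bp
  45→52: 7 bp
  52→63: 11 bp
  63→69: 6 bp
  69→75: 6 bp
  75→91: 16 bp
  91→108: 17 bp
  108→122: 14 bp
  122→127: 5 bp
  127→136: 9 bp
  136→152: 16 bp
  152→159: 7 bp
  159→166: 7 bp
  166→172: 6 bp
  172→180: 8 bp
  180→195: 15 bp
  195→206: 11 bp
  206→215: 9 bp
  215→231: 16 bp
  231→2 (wrap): 234-231+2 = 5 bp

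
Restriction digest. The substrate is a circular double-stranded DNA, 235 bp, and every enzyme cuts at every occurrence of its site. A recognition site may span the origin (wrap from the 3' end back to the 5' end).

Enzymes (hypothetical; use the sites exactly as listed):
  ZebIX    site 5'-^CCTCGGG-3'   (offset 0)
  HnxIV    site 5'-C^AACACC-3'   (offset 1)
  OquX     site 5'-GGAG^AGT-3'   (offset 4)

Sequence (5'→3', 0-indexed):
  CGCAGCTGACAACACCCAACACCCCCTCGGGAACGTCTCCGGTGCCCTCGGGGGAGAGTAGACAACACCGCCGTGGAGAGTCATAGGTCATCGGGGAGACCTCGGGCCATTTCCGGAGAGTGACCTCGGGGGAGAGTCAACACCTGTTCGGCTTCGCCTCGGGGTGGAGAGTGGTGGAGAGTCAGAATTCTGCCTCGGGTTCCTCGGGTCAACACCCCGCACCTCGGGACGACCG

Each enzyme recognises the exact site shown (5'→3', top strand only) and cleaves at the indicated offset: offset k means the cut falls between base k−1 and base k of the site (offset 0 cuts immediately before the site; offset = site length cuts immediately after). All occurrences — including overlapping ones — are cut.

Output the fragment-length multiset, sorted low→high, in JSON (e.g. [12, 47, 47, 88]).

Per-enzyme occurrences:
  ZebIX CCTCGGG/0: at [24, 45, 99, 123, 156, 192, 201, 221] ⇒ [24, 45, 99, 123, 156, 192, 201, 221]
  HnxIV CAACACC/1: at [9, 16, 62, 137, 209] ⇒ [10, 17, 63, 138, 210]
  OquX GGAGAGT/4: at [52, 74, 114, 130, 165, 175] ⇒ [56, 78, 118, 134, 169, 179]

Pooled cuts: [10, 17, 24, 45, 56, 63, 78, 99, 118, 123, 134, 138, 156, 169, 179, 192, 201, 210, 221]

Fragments:
  10→17: 7 bp
  17→24: 7 bp
  24→45: 21 bp
  45→56: 11 bp
  56→63: 7 bp
  63→78: 15 bp
  78→99: 21 bp
  99→118: 19 bp
  118→123: 5 bp
  123→134: 11 bp
  134→138: 4 bp
  138→156: 18 bp
  156→169: 13 bp
  169→179: 10 bp
  179→192: 13 bp
  192→201: 9 bp
  201→210: 9 bp
  210→221: 11 bp
  221→10 (wrap): 235-221+10 = 24 bp

[4,5,7,7,7,9,9,10,11,11,11,13,13,15,18,19,21,21,24]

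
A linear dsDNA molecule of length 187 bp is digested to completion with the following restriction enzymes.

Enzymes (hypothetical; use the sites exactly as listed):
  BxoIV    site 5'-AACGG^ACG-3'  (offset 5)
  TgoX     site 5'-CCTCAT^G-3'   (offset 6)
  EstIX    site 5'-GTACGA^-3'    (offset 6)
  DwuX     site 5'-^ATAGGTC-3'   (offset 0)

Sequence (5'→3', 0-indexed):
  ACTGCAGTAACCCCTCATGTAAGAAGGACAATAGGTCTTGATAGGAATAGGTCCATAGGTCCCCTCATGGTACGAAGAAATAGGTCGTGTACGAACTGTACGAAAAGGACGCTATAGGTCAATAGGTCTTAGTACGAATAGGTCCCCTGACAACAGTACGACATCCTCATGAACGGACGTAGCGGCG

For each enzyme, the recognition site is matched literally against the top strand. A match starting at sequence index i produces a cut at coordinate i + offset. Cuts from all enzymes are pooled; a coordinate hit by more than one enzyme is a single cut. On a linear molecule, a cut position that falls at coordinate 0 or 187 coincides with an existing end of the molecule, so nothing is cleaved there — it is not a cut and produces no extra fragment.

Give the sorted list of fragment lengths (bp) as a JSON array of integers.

[4,6,7,8,8,9,9,10,11,12,14,15,16,16,18,24]

Per-enzyme occurrences:
  BxoIV AACGGACG/5: at [171] ⇒ [176]
  TgoX CCTCATG/6: at [12, 62, 164] ⇒ [18, 68, 170]
  EstIX GTACGA/6: at [69, 88, 97, 131, 155] ⇒ [75, 94, 103, 137, 161]
  DwuX ATAGGTC/0: at [30, 46, 54, 79, 113, 121, 137] ⇒ [30, 46, 54, 79, 113, 121, 137]

Pooled cuts: [18, 30, 46, 54, 68, 75, 79, 94, 103, 113, 121, 137, 161, 170, 176]

Fragments:
  [0,18): 18 bp
  [18,30): 12 bp
  [30,46): 16 bp
  [46,54): 8 bp
  [54,68): 14 bp
  [68,75): 7 bp
  [75,79): 4 bp
  [79,94): 15 bp
  [94,103): 9 bp
  [103,113): 10 bp
  [113,121): 8 bp
  [121,137): 16 bp
  [137,161): 24 bp
  [161,170): 9 bp
  [170,176): 6 bp
  [176,187): 11 bp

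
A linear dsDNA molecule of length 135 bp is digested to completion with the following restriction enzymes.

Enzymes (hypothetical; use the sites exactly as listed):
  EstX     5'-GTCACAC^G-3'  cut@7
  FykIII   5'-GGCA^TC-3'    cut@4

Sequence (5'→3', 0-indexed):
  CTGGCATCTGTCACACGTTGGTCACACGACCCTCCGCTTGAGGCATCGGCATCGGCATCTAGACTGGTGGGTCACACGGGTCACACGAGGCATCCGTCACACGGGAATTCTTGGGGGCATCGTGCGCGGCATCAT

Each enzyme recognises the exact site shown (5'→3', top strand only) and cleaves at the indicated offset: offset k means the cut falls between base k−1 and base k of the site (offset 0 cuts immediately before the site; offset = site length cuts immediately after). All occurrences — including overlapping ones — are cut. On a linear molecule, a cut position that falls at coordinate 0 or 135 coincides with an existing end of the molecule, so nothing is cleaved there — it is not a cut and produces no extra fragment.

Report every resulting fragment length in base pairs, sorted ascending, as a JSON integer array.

[4,6,6,6,6,9,10,10,11,12,17,18,20]

Per-enzyme occurrences:
  EstX (GTCACACG, off=7): starts [9, 20, 70, 79, 95] → cuts [16, 27, 77, 86, 102]
  FykIII (GGCATC, off=4): starts [2, 41, 47, 53, 88, 115, 127] → cuts [6, 45, 51, 57, 92, 119, 131]

Pooled cuts: [6, 16, 27, 45, 51, 57, 77, 86, 92, 102, 119, 131]

Fragments:
  [0,6): 6 bp
  [6,16): 10 bp
  [16,27): 11 bp
  [27,45): 18 bp
  [45,51): 6 bp
  [51,57): 6 bp
  [57,77): 20 bp
  [77,86): 9 bp
  [86,92): 6 bp
  [92,102): 10 bp
  [102,119): 17 bp
  [119,131): 12 bp
  [131,135): 4 bp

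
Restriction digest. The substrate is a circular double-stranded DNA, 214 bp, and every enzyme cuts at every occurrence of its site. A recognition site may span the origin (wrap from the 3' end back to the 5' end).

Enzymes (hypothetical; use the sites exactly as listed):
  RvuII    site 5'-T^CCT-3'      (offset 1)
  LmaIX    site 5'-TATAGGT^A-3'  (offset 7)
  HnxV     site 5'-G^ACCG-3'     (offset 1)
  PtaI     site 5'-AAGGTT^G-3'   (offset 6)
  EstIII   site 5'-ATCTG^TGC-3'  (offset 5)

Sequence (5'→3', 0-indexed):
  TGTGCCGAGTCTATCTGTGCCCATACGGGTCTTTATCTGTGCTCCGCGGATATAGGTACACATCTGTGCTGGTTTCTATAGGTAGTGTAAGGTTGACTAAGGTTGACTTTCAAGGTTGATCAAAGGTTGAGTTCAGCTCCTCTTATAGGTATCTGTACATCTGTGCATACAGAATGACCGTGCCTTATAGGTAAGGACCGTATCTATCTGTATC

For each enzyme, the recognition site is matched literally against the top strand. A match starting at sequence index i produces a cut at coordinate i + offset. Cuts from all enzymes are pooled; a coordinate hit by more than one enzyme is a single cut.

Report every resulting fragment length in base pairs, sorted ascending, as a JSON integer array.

[4,9,10,10,11,11,12,13,13,13,15,16,17,18,20,22]

Per-enzyme occurrences:
  RvuII TCCT/1: at [137] ⇒ [138]
  LmaIX TATAGGTA/7: at [50, 76, 143, 185] ⇒ [57, 83, 150, 192]
  HnxV GACCG/1: at [175, 195] ⇒ [176, 196]
  PtaI AAGGTTG/6: at [88, 98, 111, 122] ⇒ [94, 104, 117, 128]
  EstIII ATCTGTGC/5: at [12, 34, 61, 158, 211] ⇒ [2, 17, 39, 66, 163]

Pooled cuts: [2, 17, 39, 57, 66, 83, 94, 104, 117, 128, 138, 150, 163, 176, 192, 196]

Fragments:
  2→17: 15 bp
  17→39: 22 bp
  39→57: 18 bp
  57→66: 9 bp
  66→83: 17 bp
  83→94: 11 bp
  94→104: 10 bp
  104→117: 13 bp
  117→128: 11 bp
  128→138: 10 bp
  138→150: 12 bp
  150→163: 13 bp
  163→176: 13 bp
  176→192: 16 bp
  192→196: 4 bp
  196→2 (wrap): 214-196+2 = 20 bp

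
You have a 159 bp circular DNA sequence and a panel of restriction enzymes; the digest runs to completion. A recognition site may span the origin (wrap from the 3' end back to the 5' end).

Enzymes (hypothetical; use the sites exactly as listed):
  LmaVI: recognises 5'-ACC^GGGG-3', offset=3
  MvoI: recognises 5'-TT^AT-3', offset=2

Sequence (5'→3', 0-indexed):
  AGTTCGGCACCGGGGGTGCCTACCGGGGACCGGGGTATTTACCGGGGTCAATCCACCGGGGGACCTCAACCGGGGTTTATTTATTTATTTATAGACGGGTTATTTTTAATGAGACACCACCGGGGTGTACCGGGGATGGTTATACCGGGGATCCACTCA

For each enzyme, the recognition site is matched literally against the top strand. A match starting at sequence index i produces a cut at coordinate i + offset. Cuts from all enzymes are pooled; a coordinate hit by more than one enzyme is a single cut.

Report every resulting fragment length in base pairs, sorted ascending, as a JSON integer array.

Scan for sites:
  LmaVI (ACCGGGG, off=3): starts [8, 21, 28, 40, 54, 68, 118, 128, 143] → cuts [11, 24, 31, 43, 57, 71, 121, 131, 146]
  MvoI (TTAT, off=2): starts [76, 80, 84, 88, 99, 139] → cuts [78, 82, 86, 90, 101, 141]

All cut coordinates (distinct, sorted): [11, 24, 31, 43, 57, 71, 78, 82, 86, 90, 101, 121, 131, 141, 146]

Fragments:
  11→24: 13 bp
  24→31: 7 bp
  31→43: 12 bp
  43→57: 14 bp
  57→71: 14 bp
  71→78: 7 bp
  78→82: 4 bp
  82→86: 4 bp
  86→90: 4 bp
  90→101: 11 bp
  101→121: 20 bp
  121→131: 10 bp
  131→141: 10 bp
  141→146: 5 bp
  146→11 (wrap): 159-146+11 = 24 bp

[4,4,4,5,7,7,10,10,11,12,13,14,14,20,24]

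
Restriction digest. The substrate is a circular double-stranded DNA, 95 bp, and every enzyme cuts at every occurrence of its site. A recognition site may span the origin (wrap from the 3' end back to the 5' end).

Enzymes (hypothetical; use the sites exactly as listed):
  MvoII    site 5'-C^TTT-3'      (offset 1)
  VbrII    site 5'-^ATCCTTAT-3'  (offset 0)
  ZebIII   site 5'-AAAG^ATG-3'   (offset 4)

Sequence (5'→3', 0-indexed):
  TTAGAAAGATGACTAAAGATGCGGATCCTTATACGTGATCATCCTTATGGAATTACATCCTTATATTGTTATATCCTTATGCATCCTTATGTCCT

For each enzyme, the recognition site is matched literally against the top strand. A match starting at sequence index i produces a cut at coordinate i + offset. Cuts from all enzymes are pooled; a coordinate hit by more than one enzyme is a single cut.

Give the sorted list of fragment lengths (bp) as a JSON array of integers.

[6,9,10,10,12,16,16,16]

Site scan:
  MvoII (CTTT, off=1): starts [93] → cuts [94]
  VbrII (ATCCTTAT, off=0): starts [24, 40, 56, 72, 82] → cuts [24, 40, 56, 72, 82]
  ZebIII (AAAGATG, off=4): starts [4, 14] → cuts [8, 18]

All cut coordinates (distinct, sorted): [8, 18, 24, 40, 56, 72, 82, 94]

Fragment lengths:
  8→18: 10 bp
  18→24: 6 bp
  24→40: 16 bp
  40→56: 16 bp
  56→72: 16 bp
  72→82: 10 bp
  82→94: 12 bp
  94→8 (wrap): 95-94+8 = 9 bp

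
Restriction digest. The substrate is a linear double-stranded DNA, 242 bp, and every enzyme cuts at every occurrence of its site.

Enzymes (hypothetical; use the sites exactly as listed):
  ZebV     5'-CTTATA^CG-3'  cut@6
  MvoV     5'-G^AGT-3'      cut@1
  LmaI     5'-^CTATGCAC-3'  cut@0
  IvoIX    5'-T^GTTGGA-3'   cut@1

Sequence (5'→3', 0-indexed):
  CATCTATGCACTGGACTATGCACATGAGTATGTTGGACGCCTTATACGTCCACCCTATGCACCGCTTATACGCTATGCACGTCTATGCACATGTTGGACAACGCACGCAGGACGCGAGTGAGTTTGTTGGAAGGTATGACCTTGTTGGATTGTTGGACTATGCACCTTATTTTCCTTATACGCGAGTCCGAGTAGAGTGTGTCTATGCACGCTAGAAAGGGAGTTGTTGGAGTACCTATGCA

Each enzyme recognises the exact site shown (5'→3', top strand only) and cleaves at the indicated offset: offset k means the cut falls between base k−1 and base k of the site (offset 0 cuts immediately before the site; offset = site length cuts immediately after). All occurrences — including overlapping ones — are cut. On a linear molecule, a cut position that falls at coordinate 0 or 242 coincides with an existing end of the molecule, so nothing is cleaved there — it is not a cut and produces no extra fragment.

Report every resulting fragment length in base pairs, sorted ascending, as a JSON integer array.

Scan for sites:
  ZebV (CTTATACG, off=6): starts [40, 64, 174] → cuts [46, 70, 180]
  MvoV (GAGT, off=1): starts [25, 115, 119, 183, 189, 194, 220, 229] → cuts [26, 116, 120, 184, 190, 195, 221, 230]
  LmaI (CTATGCAC, off=0): starts [3, 15, 54, 72, 82, 157, 202] → cuts [3, 15, 54, 72, 82, 157, 202]
  IvoIX (TGTTGGA, off=1): starts [30, 91, 124, 142, 150, 224] → cuts [31, 92, 125, 143, 151, 225]

All cut coordinates (distinct, sorted): [3, 15, 26, 31, 46, 54, 70, 72, 82, 92, 116, 120, 125, 143, 151, 157, 180, 184, 190, 195, 202, 221, 225, 230]

Fragment lengths:
  [0,3): 3 bp
  [3,15): 12 bp
  [15,26): 11 bp
  [26,31): 5 bp
  [31,46): 15 bp
  [46,54): 8 bp
  [54,70): 16 bp
  [70,72): 2 bp
  [72,82): 10 bp
  [82,92): 10 bp
  [92,116): 24 bp
  [116,120): 4 bp
  [120,125): 5 bp
  [125,143): 18 bp
  [143,151): 8 bp
  [151,157): 6 bp
  [157,180): 23 bp
  [180,184): 4 bp
  [184,190): 6 bp
  [190,195): 5 bp
  [195,202): 7 bp
  [202,221): 19 bp
  [221,225): 4 bp
  [225,230): 5 bp
  [230,242): 12 bp

[2,3,4,4,4,5,5,5,5,6,6,7,8,8,10,10,11,12,12,15,16,18,19,23,24]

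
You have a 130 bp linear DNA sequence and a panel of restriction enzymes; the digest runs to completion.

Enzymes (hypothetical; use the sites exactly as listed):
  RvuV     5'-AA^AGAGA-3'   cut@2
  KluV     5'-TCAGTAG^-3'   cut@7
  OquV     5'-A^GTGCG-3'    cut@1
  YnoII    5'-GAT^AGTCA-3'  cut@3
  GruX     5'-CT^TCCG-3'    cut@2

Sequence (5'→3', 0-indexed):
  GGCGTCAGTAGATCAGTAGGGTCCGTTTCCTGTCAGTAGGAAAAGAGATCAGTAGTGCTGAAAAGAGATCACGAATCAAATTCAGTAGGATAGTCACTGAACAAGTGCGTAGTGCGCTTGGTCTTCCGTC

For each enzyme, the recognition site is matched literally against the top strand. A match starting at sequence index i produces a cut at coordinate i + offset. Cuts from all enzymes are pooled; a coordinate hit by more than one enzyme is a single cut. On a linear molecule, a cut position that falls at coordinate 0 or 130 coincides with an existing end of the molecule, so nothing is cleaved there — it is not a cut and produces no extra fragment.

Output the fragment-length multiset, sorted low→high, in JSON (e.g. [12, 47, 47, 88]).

[3,4,6,7,8,8,11,12,13,13,20,25]

Scan for sites:
  RvuV AAAGAGA/2: at [41, 61] ⇒ [43, 63]
  KluV TCAGTAG/7: at [4, 12, 32, 48, 81] ⇒ [11, 19, 39, 55, 88]
  OquV AGTGCG/1: at [103, 110] ⇒ [104, 111]
  YnoII GATAGTCA/3: at [88] ⇒ [91]
  GruX CTTCCG/2: at [122] ⇒ [124]

All cut coordinates (distinct, sorted): [11, 19, 39, 43, 55, 63, 88, 91, 104, 111, 124]

Fragments:
  [0,11): 11 bp
  [11,19): 8 bp
  [19,39): 20 bp
  [39,43): 4 bp
  [43,55): 12 bp
  [55,63): 8 bp
  [63,88): 25 bp
  [88,91): 3 bp
  [91,104): 13 bp
  [104,111): 7 bp
  [111,124): 13 bp
  [124,130): 6 bp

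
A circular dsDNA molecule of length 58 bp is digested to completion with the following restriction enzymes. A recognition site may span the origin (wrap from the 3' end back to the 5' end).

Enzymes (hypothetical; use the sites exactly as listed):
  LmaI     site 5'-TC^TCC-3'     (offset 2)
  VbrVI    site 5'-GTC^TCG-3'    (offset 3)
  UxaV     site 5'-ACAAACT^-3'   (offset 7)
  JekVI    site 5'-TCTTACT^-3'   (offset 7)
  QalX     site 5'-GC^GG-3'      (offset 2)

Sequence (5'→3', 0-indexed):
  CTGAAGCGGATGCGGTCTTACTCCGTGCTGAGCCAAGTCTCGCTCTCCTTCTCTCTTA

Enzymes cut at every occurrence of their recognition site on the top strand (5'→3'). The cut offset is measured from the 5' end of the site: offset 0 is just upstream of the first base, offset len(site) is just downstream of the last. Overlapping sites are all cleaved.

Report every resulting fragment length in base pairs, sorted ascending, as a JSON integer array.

Per-enzyme occurrences:
  LmaI TCTCC/2: at [43] ⇒ [45]
  VbrVI GTCTCG/3: at [36] ⇒ [39]
  UxaV (ACAAACT, off=7): no sites
  JekVI TCTTACT/7: at [15, 53] ⇒ [2, 22]
  QalX GCGG/2: at [5, 11] ⇒ [7, 13]

Pooled cuts: [2, 7, 13, 22, 39, 45]

Fragment lengths:
  2→7: 5 bp
  7→13: 6 bp
  13→22: 9 bp
  22→39: 17 bp
  39→45: 6 bp
  45→2 (wrap): 58-45+2 = 15 bp

[5,6,6,9,15,17]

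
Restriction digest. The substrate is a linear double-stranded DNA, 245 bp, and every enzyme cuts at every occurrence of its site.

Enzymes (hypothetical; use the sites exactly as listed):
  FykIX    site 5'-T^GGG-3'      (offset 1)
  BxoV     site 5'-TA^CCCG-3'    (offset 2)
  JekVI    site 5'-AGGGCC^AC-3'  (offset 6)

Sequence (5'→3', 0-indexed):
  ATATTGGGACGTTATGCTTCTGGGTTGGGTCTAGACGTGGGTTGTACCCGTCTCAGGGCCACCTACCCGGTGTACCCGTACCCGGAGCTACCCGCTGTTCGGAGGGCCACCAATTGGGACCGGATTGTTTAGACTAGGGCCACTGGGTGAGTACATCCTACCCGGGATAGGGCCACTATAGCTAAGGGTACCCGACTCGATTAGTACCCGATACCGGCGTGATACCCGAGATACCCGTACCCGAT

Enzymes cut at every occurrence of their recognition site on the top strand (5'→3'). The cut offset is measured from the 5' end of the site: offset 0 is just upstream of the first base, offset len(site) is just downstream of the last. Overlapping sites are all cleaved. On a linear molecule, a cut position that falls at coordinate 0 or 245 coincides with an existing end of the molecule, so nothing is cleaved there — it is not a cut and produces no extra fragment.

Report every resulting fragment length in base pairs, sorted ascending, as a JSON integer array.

[3,5,5,5,6,6,6,7,8,9,9,10,12,14,14,16,16,16,16,18,18,26]

Site scan:
  FykIX (TGGG, off=1): starts [4, 20, 25, 37, 114, 143] → cuts [5, 21, 26, 38, 115, 144]
  BxoV (TACCCG, off=2): starts [44, 63, 72, 78, 88, 158, 188, 204, 222, 231, 237] → cuts [46, 65, 74, 80, 90, 160, 190, 206, 224, 233, 239]
  JekVI (AGGGCCAC, off=6): starts [54, 102, 135, 168] → cuts [60, 108, 141, 174]

Pooled cuts: [5, 21, 26, 38, 46, 60, 65, 74, 80, 90, 108, 115, 141, 144, 160, 174, 190, 206, 224, 233, 239]

Fragments:
  [0,5): 5 bp
  [5,21): 16 bp
  [21,26): 5 bp
  [26,38): 12 bp
  [38,46): 8 bp
  [46,60): 14 bp
  [60,65): 5 bp
  [65,74): 9 bp
  [74,80): 6 bp
  [80,90): 10 bp
  [90,108): 18 bp
  [108,115): 7 bp
  [115,141): 26 bp
  [141,144): 3 bp
  [144,160): 16 bp
  [160,174): 14 bp
  [174,190): 16 bp
  [190,206): 16 bp
  [206,224): 18 bp
  [224,233): 9 bp
  [233,239): 6 bp
  [239,245): 6 bp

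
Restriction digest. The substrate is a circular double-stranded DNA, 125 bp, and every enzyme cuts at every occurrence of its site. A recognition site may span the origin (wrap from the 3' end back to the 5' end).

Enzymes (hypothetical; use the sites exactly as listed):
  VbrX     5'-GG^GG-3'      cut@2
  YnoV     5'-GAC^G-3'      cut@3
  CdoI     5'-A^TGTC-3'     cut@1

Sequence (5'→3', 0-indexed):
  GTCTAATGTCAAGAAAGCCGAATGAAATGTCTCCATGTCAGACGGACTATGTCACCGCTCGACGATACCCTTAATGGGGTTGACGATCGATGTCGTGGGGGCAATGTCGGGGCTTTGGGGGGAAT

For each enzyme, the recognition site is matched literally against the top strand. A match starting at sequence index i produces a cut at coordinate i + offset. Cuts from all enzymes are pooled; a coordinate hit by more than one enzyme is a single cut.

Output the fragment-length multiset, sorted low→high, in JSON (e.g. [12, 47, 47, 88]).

[1,1,1,4,5,6,6,6,7,7,8,8,8,8,14,14,21]

Scan for sites:
  VbrX (GGGG, off=2): starts [75, 96, 97, 108, 116, 117, 118] → cuts [77, 98, 99, 110, 118, 119, 120]
  YnoV (GACG, off=3): starts [40, 60, 81] → cuts [43, 63, 84]
  CdoI (ATGTC, off=1): starts [5, 26, 34, 48, 89, 103, 123] → cuts [6, 27, 35, 49, 90, 104, 124]

Pooled cuts: [6, 27, 35, 43, 49, 63, 77, 84, 90, 98, 99, 104, 110, 118, 119, 120, 124]

Fragment lengths:
  6→27: 21 bp
  27→35: 8 bp
  35→43: 8 bp
  43→49: 6 bp
  49→63: 14 bp
  63→77: 14 bp
  77→84: 7 bp
  84→90: 6 bp
  90→98: 8 bp
  98→99: 1 bp
  99→104: 5 bp
  104→110: 6 bp
  110→118: 8 bp
  118→119: 1 bp
  119→120: 1 bp
  120→124: 4 bp
  124→6 (wrap): 125-124+6 = 7 bp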